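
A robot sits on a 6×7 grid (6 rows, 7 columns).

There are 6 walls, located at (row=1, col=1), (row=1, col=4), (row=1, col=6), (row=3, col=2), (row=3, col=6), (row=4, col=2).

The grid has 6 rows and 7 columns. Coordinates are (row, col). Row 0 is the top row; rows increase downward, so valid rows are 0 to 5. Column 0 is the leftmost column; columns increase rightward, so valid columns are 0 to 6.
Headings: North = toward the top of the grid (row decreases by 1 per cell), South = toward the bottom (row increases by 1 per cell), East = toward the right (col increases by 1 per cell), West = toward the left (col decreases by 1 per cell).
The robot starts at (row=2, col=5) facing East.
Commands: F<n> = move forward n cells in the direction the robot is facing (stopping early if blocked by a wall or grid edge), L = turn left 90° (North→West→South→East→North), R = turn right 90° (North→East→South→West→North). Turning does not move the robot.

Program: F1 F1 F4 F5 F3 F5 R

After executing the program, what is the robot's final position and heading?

Start: (row=2, col=5), facing East
  F1: move forward 1, now at (row=2, col=6)
  F1: move forward 0/1 (blocked), now at (row=2, col=6)
  F4: move forward 0/4 (blocked), now at (row=2, col=6)
  F5: move forward 0/5 (blocked), now at (row=2, col=6)
  F3: move forward 0/3 (blocked), now at (row=2, col=6)
  F5: move forward 0/5 (blocked), now at (row=2, col=6)
  R: turn right, now facing South
Final: (row=2, col=6), facing South

Answer: Final position: (row=2, col=6), facing South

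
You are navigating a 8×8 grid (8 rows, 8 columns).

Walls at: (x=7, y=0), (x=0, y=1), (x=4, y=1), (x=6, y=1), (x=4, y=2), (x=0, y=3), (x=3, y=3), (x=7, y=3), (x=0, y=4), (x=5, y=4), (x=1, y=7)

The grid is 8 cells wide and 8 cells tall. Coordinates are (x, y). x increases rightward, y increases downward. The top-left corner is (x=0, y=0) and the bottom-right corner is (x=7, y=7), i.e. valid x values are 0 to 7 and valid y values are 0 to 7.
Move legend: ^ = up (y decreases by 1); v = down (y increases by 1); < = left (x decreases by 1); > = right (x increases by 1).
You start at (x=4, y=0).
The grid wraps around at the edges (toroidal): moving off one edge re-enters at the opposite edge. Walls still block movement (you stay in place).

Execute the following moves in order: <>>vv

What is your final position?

Start: (x=4, y=0)
  < (left): (x=4, y=0) -> (x=3, y=0)
  > (right): (x=3, y=0) -> (x=4, y=0)
  > (right): (x=4, y=0) -> (x=5, y=0)
  v (down): (x=5, y=0) -> (x=5, y=1)
  v (down): (x=5, y=1) -> (x=5, y=2)
Final: (x=5, y=2)

Answer: Final position: (x=5, y=2)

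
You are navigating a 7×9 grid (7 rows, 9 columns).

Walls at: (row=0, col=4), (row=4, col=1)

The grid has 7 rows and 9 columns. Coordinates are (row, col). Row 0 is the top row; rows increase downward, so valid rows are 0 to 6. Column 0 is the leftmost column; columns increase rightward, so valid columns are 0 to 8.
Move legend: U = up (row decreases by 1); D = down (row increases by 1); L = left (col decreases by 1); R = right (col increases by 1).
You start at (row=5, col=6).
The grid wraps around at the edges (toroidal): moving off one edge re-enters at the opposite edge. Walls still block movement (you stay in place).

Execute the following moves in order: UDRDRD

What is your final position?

Start: (row=5, col=6)
  U (up): (row=5, col=6) -> (row=4, col=6)
  D (down): (row=4, col=6) -> (row=5, col=6)
  R (right): (row=5, col=6) -> (row=5, col=7)
  D (down): (row=5, col=7) -> (row=6, col=7)
  R (right): (row=6, col=7) -> (row=6, col=8)
  D (down): (row=6, col=8) -> (row=0, col=8)
Final: (row=0, col=8)

Answer: Final position: (row=0, col=8)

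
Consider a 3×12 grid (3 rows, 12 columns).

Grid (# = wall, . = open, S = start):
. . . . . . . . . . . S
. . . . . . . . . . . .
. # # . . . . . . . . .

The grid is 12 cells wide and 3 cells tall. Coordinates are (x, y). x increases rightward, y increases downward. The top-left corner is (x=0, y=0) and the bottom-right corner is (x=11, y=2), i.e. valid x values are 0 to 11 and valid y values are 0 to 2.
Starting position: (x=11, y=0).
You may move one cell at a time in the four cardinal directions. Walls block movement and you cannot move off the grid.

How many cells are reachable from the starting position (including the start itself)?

Answer: Reachable cells: 34

Derivation:
BFS flood-fill from (x=11, y=0):
  Distance 0: (x=11, y=0)
  Distance 1: (x=10, y=0), (x=11, y=1)
  Distance 2: (x=9, y=0), (x=10, y=1), (x=11, y=2)
  Distance 3: (x=8, y=0), (x=9, y=1), (x=10, y=2)
  Distance 4: (x=7, y=0), (x=8, y=1), (x=9, y=2)
  Distance 5: (x=6, y=0), (x=7, y=1), (x=8, y=2)
  Distance 6: (x=5, y=0), (x=6, y=1), (x=7, y=2)
  Distance 7: (x=4, y=0), (x=5, y=1), (x=6, y=2)
  Distance 8: (x=3, y=0), (x=4, y=1), (x=5, y=2)
  Distance 9: (x=2, y=0), (x=3, y=1), (x=4, y=2)
  Distance 10: (x=1, y=0), (x=2, y=1), (x=3, y=2)
  Distance 11: (x=0, y=0), (x=1, y=1)
  Distance 12: (x=0, y=1)
  Distance 13: (x=0, y=2)
Total reachable: 34 (grid has 34 open cells total)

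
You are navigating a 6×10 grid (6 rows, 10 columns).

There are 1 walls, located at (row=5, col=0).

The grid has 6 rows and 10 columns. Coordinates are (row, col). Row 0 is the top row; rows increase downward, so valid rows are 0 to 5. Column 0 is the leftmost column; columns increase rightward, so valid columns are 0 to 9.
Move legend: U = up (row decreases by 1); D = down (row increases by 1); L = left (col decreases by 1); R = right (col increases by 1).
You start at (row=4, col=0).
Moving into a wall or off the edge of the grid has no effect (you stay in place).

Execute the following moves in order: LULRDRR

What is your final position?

Answer: Final position: (row=4, col=3)

Derivation:
Start: (row=4, col=0)
  L (left): blocked, stay at (row=4, col=0)
  U (up): (row=4, col=0) -> (row=3, col=0)
  L (left): blocked, stay at (row=3, col=0)
  R (right): (row=3, col=0) -> (row=3, col=1)
  D (down): (row=3, col=1) -> (row=4, col=1)
  R (right): (row=4, col=1) -> (row=4, col=2)
  R (right): (row=4, col=2) -> (row=4, col=3)
Final: (row=4, col=3)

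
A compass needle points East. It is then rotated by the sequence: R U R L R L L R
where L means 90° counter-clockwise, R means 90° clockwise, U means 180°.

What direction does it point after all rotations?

Start: East
  R (right (90° clockwise)) -> South
  U (U-turn (180°)) -> North
  R (right (90° clockwise)) -> East
  L (left (90° counter-clockwise)) -> North
  R (right (90° clockwise)) -> East
  L (left (90° counter-clockwise)) -> North
  L (left (90° counter-clockwise)) -> West
  R (right (90° clockwise)) -> North
Final: North

Answer: Final heading: North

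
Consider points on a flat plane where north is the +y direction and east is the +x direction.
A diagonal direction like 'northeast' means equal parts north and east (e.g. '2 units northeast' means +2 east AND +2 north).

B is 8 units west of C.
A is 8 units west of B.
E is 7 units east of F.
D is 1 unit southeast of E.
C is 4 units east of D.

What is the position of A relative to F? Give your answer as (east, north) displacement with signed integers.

Place F at the origin (east=0, north=0).
  E is 7 units east of F: delta (east=+7, north=+0); E at (east=7, north=0).
  D is 1 unit southeast of E: delta (east=+1, north=-1); D at (east=8, north=-1).
  C is 4 units east of D: delta (east=+4, north=+0); C at (east=12, north=-1).
  B is 8 units west of C: delta (east=-8, north=+0); B at (east=4, north=-1).
  A is 8 units west of B: delta (east=-8, north=+0); A at (east=-4, north=-1).
Therefore A relative to F: (east=-4, north=-1).

Answer: A is at (east=-4, north=-1) relative to F.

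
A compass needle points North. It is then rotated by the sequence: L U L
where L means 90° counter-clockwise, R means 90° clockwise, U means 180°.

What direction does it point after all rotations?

Start: North
  L (left (90° counter-clockwise)) -> West
  U (U-turn (180°)) -> East
  L (left (90° counter-clockwise)) -> North
Final: North

Answer: Final heading: North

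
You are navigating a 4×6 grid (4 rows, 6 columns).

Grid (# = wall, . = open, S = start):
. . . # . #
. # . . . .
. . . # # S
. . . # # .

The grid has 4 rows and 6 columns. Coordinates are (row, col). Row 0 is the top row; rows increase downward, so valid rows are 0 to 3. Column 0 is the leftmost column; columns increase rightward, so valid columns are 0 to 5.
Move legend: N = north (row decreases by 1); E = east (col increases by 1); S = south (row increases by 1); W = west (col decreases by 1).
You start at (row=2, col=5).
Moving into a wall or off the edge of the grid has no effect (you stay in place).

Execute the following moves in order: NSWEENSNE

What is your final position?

Start: (row=2, col=5)
  N (north): (row=2, col=5) -> (row=1, col=5)
  S (south): (row=1, col=5) -> (row=2, col=5)
  W (west): blocked, stay at (row=2, col=5)
  E (east): blocked, stay at (row=2, col=5)
  E (east): blocked, stay at (row=2, col=5)
  N (north): (row=2, col=5) -> (row=1, col=5)
  S (south): (row=1, col=5) -> (row=2, col=5)
  N (north): (row=2, col=5) -> (row=1, col=5)
  E (east): blocked, stay at (row=1, col=5)
Final: (row=1, col=5)

Answer: Final position: (row=1, col=5)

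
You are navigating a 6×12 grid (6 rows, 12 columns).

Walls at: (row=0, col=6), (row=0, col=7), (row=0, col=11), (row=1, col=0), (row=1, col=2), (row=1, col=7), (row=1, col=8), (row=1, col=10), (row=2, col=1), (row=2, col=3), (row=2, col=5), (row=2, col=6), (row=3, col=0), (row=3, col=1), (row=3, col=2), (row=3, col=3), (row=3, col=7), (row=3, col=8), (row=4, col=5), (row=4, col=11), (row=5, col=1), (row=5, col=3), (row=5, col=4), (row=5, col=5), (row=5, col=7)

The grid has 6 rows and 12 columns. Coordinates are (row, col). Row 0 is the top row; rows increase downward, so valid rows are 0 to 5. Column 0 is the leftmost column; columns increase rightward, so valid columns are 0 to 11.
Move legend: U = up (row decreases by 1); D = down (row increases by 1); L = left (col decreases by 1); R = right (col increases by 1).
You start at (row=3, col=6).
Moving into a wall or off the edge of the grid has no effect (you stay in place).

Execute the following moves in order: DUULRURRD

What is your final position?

Start: (row=3, col=6)
  D (down): (row=3, col=6) -> (row=4, col=6)
  U (up): (row=4, col=6) -> (row=3, col=6)
  U (up): blocked, stay at (row=3, col=6)
  L (left): (row=3, col=6) -> (row=3, col=5)
  R (right): (row=3, col=5) -> (row=3, col=6)
  U (up): blocked, stay at (row=3, col=6)
  R (right): blocked, stay at (row=3, col=6)
  R (right): blocked, stay at (row=3, col=6)
  D (down): (row=3, col=6) -> (row=4, col=6)
Final: (row=4, col=6)

Answer: Final position: (row=4, col=6)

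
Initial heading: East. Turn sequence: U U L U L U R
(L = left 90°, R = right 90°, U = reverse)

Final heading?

Answer: Final heading: North

Derivation:
Start: East
  U (U-turn (180°)) -> West
  U (U-turn (180°)) -> East
  L (left (90° counter-clockwise)) -> North
  U (U-turn (180°)) -> South
  L (left (90° counter-clockwise)) -> East
  U (U-turn (180°)) -> West
  R (right (90° clockwise)) -> North
Final: North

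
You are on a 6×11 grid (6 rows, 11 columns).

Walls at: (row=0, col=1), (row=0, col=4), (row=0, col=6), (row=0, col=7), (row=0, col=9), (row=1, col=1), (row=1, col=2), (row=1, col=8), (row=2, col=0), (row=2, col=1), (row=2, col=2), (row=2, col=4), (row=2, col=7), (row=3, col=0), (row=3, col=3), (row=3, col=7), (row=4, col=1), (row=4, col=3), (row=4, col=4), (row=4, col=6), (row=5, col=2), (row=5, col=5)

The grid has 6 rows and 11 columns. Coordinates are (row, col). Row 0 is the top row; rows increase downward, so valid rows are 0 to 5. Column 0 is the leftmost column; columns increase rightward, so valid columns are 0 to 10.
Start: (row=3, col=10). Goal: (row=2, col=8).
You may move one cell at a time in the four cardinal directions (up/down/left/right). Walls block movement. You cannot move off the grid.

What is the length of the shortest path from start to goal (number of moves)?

Answer: Shortest path length: 3

Derivation:
BFS from (row=3, col=10) until reaching (row=2, col=8):
  Distance 0: (row=3, col=10)
  Distance 1: (row=2, col=10), (row=3, col=9), (row=4, col=10)
  Distance 2: (row=1, col=10), (row=2, col=9), (row=3, col=8), (row=4, col=9), (row=5, col=10)
  Distance 3: (row=0, col=10), (row=1, col=9), (row=2, col=8), (row=4, col=8), (row=5, col=9)  <- goal reached here
One shortest path (3 moves): (row=3, col=10) -> (row=3, col=9) -> (row=3, col=8) -> (row=2, col=8)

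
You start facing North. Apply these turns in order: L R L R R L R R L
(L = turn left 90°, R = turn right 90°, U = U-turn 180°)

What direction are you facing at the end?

Start: North
  L (left (90° counter-clockwise)) -> West
  R (right (90° clockwise)) -> North
  L (left (90° counter-clockwise)) -> West
  R (right (90° clockwise)) -> North
  R (right (90° clockwise)) -> East
  L (left (90° counter-clockwise)) -> North
  R (right (90° clockwise)) -> East
  R (right (90° clockwise)) -> South
  L (left (90° counter-clockwise)) -> East
Final: East

Answer: Final heading: East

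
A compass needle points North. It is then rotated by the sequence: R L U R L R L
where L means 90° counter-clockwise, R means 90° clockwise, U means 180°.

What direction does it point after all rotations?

Answer: Final heading: South

Derivation:
Start: North
  R (right (90° clockwise)) -> East
  L (left (90° counter-clockwise)) -> North
  U (U-turn (180°)) -> South
  R (right (90° clockwise)) -> West
  L (left (90° counter-clockwise)) -> South
  R (right (90° clockwise)) -> West
  L (left (90° counter-clockwise)) -> South
Final: South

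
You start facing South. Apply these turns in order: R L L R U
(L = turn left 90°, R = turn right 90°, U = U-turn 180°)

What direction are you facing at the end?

Answer: Final heading: North

Derivation:
Start: South
  R (right (90° clockwise)) -> West
  L (left (90° counter-clockwise)) -> South
  L (left (90° counter-clockwise)) -> East
  R (right (90° clockwise)) -> South
  U (U-turn (180°)) -> North
Final: North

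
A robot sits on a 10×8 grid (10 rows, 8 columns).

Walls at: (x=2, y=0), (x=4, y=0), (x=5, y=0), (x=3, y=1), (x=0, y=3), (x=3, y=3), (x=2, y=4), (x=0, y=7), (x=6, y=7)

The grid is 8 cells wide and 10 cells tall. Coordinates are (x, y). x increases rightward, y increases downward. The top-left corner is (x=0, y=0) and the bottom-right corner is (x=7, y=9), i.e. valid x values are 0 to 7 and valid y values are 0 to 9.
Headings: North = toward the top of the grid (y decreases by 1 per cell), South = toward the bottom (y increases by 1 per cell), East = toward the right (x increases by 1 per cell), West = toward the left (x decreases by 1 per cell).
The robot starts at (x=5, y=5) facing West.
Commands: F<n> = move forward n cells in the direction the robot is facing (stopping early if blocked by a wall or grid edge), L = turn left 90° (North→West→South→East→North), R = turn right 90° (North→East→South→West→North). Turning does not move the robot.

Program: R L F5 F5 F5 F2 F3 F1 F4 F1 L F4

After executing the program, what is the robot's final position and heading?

Start: (x=5, y=5), facing West
  R: turn right, now facing North
  L: turn left, now facing West
  F5: move forward 5, now at (x=0, y=5)
  F5: move forward 0/5 (blocked), now at (x=0, y=5)
  F5: move forward 0/5 (blocked), now at (x=0, y=5)
  F2: move forward 0/2 (blocked), now at (x=0, y=5)
  F3: move forward 0/3 (blocked), now at (x=0, y=5)
  F1: move forward 0/1 (blocked), now at (x=0, y=5)
  F4: move forward 0/4 (blocked), now at (x=0, y=5)
  F1: move forward 0/1 (blocked), now at (x=0, y=5)
  L: turn left, now facing South
  F4: move forward 1/4 (blocked), now at (x=0, y=6)
Final: (x=0, y=6), facing South

Answer: Final position: (x=0, y=6), facing South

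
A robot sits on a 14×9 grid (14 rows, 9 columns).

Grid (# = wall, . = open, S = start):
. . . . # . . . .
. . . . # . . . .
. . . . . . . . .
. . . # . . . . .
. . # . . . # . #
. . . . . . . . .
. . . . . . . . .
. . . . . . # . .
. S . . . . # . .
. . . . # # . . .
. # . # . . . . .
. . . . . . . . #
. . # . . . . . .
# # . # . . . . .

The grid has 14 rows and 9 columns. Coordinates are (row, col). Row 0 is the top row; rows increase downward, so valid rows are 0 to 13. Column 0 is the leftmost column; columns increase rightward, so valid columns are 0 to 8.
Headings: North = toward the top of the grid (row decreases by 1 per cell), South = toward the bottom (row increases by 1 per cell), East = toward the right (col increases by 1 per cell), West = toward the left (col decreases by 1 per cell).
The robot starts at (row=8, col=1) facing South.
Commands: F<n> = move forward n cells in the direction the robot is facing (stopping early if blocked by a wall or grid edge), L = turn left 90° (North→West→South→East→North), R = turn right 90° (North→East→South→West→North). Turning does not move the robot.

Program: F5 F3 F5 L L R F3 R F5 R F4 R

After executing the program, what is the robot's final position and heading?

Start: (row=8, col=1), facing South
  F5: move forward 1/5 (blocked), now at (row=9, col=1)
  F3: move forward 0/3 (blocked), now at (row=9, col=1)
  F5: move forward 0/5 (blocked), now at (row=9, col=1)
  L: turn left, now facing East
  L: turn left, now facing North
  R: turn right, now facing East
  F3: move forward 2/3 (blocked), now at (row=9, col=3)
  R: turn right, now facing South
  F5: move forward 0/5 (blocked), now at (row=9, col=3)
  R: turn right, now facing West
  F4: move forward 3/4 (blocked), now at (row=9, col=0)
  R: turn right, now facing North
Final: (row=9, col=0), facing North

Answer: Final position: (row=9, col=0), facing North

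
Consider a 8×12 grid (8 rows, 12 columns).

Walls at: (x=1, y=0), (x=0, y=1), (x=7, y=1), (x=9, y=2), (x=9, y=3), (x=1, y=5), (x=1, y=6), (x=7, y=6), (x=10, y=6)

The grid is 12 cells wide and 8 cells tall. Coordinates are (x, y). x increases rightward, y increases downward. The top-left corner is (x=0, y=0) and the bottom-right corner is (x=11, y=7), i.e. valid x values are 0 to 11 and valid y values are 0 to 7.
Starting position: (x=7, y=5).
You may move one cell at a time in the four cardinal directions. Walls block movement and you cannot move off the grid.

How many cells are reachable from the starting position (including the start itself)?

Answer: Reachable cells: 86

Derivation:
BFS flood-fill from (x=7, y=5):
  Distance 0: (x=7, y=5)
  Distance 1: (x=7, y=4), (x=6, y=5), (x=8, y=5)
  Distance 2: (x=7, y=3), (x=6, y=4), (x=8, y=4), (x=5, y=5), (x=9, y=5), (x=6, y=6), (x=8, y=6)
  Distance 3: (x=7, y=2), (x=6, y=3), (x=8, y=3), (x=5, y=4), (x=9, y=4), (x=4, y=5), (x=10, y=5), (x=5, y=6), (x=9, y=6), (x=6, y=7), (x=8, y=7)
  Distance 4: (x=6, y=2), (x=8, y=2), (x=5, y=3), (x=4, y=4), (x=10, y=4), (x=3, y=5), (x=11, y=5), (x=4, y=6), (x=5, y=7), (x=7, y=7), (x=9, y=7)
  Distance 5: (x=6, y=1), (x=8, y=1), (x=5, y=2), (x=4, y=3), (x=10, y=3), (x=3, y=4), (x=11, y=4), (x=2, y=5), (x=3, y=6), (x=11, y=6), (x=4, y=7), (x=10, y=7)
  Distance 6: (x=6, y=0), (x=8, y=0), (x=5, y=1), (x=9, y=1), (x=4, y=2), (x=10, y=2), (x=3, y=3), (x=11, y=3), (x=2, y=4), (x=2, y=6), (x=3, y=7), (x=11, y=7)
  Distance 7: (x=5, y=0), (x=7, y=0), (x=9, y=0), (x=4, y=1), (x=10, y=1), (x=3, y=2), (x=11, y=2), (x=2, y=3), (x=1, y=4), (x=2, y=7)
  Distance 8: (x=4, y=0), (x=10, y=0), (x=3, y=1), (x=11, y=1), (x=2, y=2), (x=1, y=3), (x=0, y=4), (x=1, y=7)
  Distance 9: (x=3, y=0), (x=11, y=0), (x=2, y=1), (x=1, y=2), (x=0, y=3), (x=0, y=5), (x=0, y=7)
  Distance 10: (x=2, y=0), (x=1, y=1), (x=0, y=2), (x=0, y=6)
Total reachable: 86 (grid has 87 open cells total)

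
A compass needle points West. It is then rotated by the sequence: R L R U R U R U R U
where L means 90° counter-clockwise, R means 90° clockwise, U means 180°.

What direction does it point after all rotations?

Answer: Final heading: West

Derivation:
Start: West
  R (right (90° clockwise)) -> North
  L (left (90° counter-clockwise)) -> West
  R (right (90° clockwise)) -> North
  U (U-turn (180°)) -> South
  R (right (90° clockwise)) -> West
  U (U-turn (180°)) -> East
  R (right (90° clockwise)) -> South
  U (U-turn (180°)) -> North
  R (right (90° clockwise)) -> East
  U (U-turn (180°)) -> West
Final: West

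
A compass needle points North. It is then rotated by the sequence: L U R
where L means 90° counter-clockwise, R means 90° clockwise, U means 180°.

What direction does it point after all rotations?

Start: North
  L (left (90° counter-clockwise)) -> West
  U (U-turn (180°)) -> East
  R (right (90° clockwise)) -> South
Final: South

Answer: Final heading: South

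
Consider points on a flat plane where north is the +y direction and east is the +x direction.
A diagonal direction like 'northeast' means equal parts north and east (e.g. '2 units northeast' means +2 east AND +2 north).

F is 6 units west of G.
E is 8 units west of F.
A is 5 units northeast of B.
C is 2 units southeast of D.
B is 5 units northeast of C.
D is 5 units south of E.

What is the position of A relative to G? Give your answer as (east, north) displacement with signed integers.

Place G at the origin (east=0, north=0).
  F is 6 units west of G: delta (east=-6, north=+0); F at (east=-6, north=0).
  E is 8 units west of F: delta (east=-8, north=+0); E at (east=-14, north=0).
  D is 5 units south of E: delta (east=+0, north=-5); D at (east=-14, north=-5).
  C is 2 units southeast of D: delta (east=+2, north=-2); C at (east=-12, north=-7).
  B is 5 units northeast of C: delta (east=+5, north=+5); B at (east=-7, north=-2).
  A is 5 units northeast of B: delta (east=+5, north=+5); A at (east=-2, north=3).
Therefore A relative to G: (east=-2, north=3).

Answer: A is at (east=-2, north=3) relative to G.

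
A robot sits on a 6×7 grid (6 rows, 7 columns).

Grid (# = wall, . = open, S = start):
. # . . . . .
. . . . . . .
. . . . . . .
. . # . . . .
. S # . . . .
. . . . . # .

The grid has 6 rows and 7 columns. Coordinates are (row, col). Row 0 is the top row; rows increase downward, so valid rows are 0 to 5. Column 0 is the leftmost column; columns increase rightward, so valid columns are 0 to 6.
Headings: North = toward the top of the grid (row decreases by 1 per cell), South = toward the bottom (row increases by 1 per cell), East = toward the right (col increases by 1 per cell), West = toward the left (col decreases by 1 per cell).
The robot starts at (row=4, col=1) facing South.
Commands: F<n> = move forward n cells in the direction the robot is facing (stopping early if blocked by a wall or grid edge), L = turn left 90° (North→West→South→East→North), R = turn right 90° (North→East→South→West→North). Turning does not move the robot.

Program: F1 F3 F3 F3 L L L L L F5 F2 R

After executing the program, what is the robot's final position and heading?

Answer: Final position: (row=5, col=4), facing South

Derivation:
Start: (row=4, col=1), facing South
  F1: move forward 1, now at (row=5, col=1)
  [×3]F3: move forward 0/3 (blocked), now at (row=5, col=1)
  L: turn left, now facing East
  L: turn left, now facing North
  L: turn left, now facing West
  L: turn left, now facing South
  L: turn left, now facing East
  F5: move forward 3/5 (blocked), now at (row=5, col=4)
  F2: move forward 0/2 (blocked), now at (row=5, col=4)
  R: turn right, now facing South
Final: (row=5, col=4), facing South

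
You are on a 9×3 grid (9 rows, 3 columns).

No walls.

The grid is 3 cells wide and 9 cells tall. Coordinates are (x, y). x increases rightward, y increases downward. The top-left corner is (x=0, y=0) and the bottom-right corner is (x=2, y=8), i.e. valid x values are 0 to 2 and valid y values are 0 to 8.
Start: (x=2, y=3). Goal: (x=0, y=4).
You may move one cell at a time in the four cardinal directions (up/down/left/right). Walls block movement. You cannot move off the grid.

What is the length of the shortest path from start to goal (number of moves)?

Answer: Shortest path length: 3

Derivation:
BFS from (x=2, y=3) until reaching (x=0, y=4):
  Distance 0: (x=2, y=3)
  Distance 1: (x=2, y=2), (x=1, y=3), (x=2, y=4)
  Distance 2: (x=2, y=1), (x=1, y=2), (x=0, y=3), (x=1, y=4), (x=2, y=5)
  Distance 3: (x=2, y=0), (x=1, y=1), (x=0, y=2), (x=0, y=4), (x=1, y=5), (x=2, y=6)  <- goal reached here
One shortest path (3 moves): (x=2, y=3) -> (x=1, y=3) -> (x=0, y=3) -> (x=0, y=4)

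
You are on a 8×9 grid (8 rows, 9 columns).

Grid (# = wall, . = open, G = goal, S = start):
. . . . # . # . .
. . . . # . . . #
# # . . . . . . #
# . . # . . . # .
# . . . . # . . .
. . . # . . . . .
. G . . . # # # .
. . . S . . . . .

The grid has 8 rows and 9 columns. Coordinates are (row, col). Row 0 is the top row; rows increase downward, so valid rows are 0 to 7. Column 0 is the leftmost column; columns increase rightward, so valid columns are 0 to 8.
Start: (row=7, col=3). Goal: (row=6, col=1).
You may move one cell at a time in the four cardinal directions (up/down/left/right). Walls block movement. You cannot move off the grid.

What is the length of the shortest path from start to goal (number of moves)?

BFS from (row=7, col=3) until reaching (row=6, col=1):
  Distance 0: (row=7, col=3)
  Distance 1: (row=6, col=3), (row=7, col=2), (row=7, col=4)
  Distance 2: (row=6, col=2), (row=6, col=4), (row=7, col=1), (row=7, col=5)
  Distance 3: (row=5, col=2), (row=5, col=4), (row=6, col=1), (row=7, col=0), (row=7, col=6)  <- goal reached here
One shortest path (3 moves): (row=7, col=3) -> (row=7, col=2) -> (row=7, col=1) -> (row=6, col=1)

Answer: Shortest path length: 3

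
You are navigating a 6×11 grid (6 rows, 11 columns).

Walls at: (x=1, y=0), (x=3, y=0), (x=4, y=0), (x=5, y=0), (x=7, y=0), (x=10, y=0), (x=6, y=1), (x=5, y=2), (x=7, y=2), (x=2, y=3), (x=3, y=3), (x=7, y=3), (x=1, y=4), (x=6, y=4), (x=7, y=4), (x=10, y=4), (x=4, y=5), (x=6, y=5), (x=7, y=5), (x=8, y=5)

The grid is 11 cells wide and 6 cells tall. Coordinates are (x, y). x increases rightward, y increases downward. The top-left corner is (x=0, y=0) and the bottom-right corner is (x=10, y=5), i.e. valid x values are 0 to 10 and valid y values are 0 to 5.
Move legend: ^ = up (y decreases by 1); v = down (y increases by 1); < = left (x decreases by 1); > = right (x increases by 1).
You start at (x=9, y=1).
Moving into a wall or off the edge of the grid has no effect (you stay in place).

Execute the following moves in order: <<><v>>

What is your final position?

Start: (x=9, y=1)
  < (left): (x=9, y=1) -> (x=8, y=1)
  < (left): (x=8, y=1) -> (x=7, y=1)
  > (right): (x=7, y=1) -> (x=8, y=1)
  < (left): (x=8, y=1) -> (x=7, y=1)
  v (down): blocked, stay at (x=7, y=1)
  > (right): (x=7, y=1) -> (x=8, y=1)
  > (right): (x=8, y=1) -> (x=9, y=1)
Final: (x=9, y=1)

Answer: Final position: (x=9, y=1)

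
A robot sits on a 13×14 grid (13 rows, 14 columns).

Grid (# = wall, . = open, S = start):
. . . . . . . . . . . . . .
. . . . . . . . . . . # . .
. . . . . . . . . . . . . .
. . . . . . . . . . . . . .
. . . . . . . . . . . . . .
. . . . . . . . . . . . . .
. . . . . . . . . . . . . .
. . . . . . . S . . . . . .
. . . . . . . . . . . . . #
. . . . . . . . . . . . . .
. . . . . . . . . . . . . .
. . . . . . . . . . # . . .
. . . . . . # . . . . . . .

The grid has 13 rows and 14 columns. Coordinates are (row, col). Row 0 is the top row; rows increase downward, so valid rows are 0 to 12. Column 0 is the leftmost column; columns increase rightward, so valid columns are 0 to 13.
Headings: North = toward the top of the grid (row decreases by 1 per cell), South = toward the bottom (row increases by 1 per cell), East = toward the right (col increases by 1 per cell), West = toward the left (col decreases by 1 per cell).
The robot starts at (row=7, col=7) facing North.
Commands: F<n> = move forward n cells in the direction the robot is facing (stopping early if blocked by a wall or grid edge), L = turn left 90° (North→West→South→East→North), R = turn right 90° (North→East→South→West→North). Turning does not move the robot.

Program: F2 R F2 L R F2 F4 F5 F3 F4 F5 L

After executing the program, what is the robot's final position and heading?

Start: (row=7, col=7), facing North
  F2: move forward 2, now at (row=5, col=7)
  R: turn right, now facing East
  F2: move forward 2, now at (row=5, col=9)
  L: turn left, now facing North
  R: turn right, now facing East
  F2: move forward 2, now at (row=5, col=11)
  F4: move forward 2/4 (blocked), now at (row=5, col=13)
  F5: move forward 0/5 (blocked), now at (row=5, col=13)
  F3: move forward 0/3 (blocked), now at (row=5, col=13)
  F4: move forward 0/4 (blocked), now at (row=5, col=13)
  F5: move forward 0/5 (blocked), now at (row=5, col=13)
  L: turn left, now facing North
Final: (row=5, col=13), facing North

Answer: Final position: (row=5, col=13), facing North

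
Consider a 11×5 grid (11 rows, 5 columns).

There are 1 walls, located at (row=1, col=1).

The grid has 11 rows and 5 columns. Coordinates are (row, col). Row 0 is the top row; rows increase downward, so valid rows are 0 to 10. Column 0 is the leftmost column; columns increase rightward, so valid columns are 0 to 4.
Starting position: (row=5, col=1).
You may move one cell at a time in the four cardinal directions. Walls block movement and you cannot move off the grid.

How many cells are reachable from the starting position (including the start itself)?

Answer: Reachable cells: 54

Derivation:
BFS flood-fill from (row=5, col=1):
  Distance 0: (row=5, col=1)
  Distance 1: (row=4, col=1), (row=5, col=0), (row=5, col=2), (row=6, col=1)
  Distance 2: (row=3, col=1), (row=4, col=0), (row=4, col=2), (row=5, col=3), (row=6, col=0), (row=6, col=2), (row=7, col=1)
  Distance 3: (row=2, col=1), (row=3, col=0), (row=3, col=2), (row=4, col=3), (row=5, col=4), (row=6, col=3), (row=7, col=0), (row=7, col=2), (row=8, col=1)
  Distance 4: (row=2, col=0), (row=2, col=2), (row=3, col=3), (row=4, col=4), (row=6, col=4), (row=7, col=3), (row=8, col=0), (row=8, col=2), (row=9, col=1)
  Distance 5: (row=1, col=0), (row=1, col=2), (row=2, col=3), (row=3, col=4), (row=7, col=4), (row=8, col=3), (row=9, col=0), (row=9, col=2), (row=10, col=1)
  Distance 6: (row=0, col=0), (row=0, col=2), (row=1, col=3), (row=2, col=4), (row=8, col=4), (row=9, col=3), (row=10, col=0), (row=10, col=2)
  Distance 7: (row=0, col=1), (row=0, col=3), (row=1, col=4), (row=9, col=4), (row=10, col=3)
  Distance 8: (row=0, col=4), (row=10, col=4)
Total reachable: 54 (grid has 54 open cells total)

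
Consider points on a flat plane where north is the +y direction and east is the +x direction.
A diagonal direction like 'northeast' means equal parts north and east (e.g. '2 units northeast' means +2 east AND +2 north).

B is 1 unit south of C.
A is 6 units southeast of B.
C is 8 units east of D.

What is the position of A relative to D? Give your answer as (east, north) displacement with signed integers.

Answer: A is at (east=14, north=-7) relative to D.

Derivation:
Place D at the origin (east=0, north=0).
  C is 8 units east of D: delta (east=+8, north=+0); C at (east=8, north=0).
  B is 1 unit south of C: delta (east=+0, north=-1); B at (east=8, north=-1).
  A is 6 units southeast of B: delta (east=+6, north=-6); A at (east=14, north=-7).
Therefore A relative to D: (east=14, north=-7).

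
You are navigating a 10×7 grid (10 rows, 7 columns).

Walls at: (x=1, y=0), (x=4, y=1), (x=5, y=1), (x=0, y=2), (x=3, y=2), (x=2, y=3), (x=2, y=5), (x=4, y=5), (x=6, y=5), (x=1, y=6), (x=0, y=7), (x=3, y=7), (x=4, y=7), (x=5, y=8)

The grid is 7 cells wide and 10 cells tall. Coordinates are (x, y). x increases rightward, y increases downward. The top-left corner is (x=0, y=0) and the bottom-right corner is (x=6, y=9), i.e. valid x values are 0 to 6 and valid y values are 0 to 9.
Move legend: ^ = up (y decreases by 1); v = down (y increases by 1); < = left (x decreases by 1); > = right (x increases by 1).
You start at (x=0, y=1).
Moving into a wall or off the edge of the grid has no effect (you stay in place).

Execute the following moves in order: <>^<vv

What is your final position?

Start: (x=0, y=1)
  < (left): blocked, stay at (x=0, y=1)
  > (right): (x=0, y=1) -> (x=1, y=1)
  ^ (up): blocked, stay at (x=1, y=1)
  < (left): (x=1, y=1) -> (x=0, y=1)
  v (down): blocked, stay at (x=0, y=1)
  v (down): blocked, stay at (x=0, y=1)
Final: (x=0, y=1)

Answer: Final position: (x=0, y=1)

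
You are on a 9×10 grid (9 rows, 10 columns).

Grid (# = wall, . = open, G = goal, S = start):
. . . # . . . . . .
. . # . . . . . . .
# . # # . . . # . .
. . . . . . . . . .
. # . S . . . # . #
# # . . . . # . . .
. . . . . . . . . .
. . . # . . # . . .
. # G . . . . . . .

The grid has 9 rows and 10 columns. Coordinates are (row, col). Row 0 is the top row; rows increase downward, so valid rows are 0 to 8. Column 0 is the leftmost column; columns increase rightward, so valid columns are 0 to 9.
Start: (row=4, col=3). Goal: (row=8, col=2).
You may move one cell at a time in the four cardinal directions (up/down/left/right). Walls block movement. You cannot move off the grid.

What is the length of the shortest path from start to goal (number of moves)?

Answer: Shortest path length: 5

Derivation:
BFS from (row=4, col=3) until reaching (row=8, col=2):
  Distance 0: (row=4, col=3)
  Distance 1: (row=3, col=3), (row=4, col=2), (row=4, col=4), (row=5, col=3)
  Distance 2: (row=3, col=2), (row=3, col=4), (row=4, col=5), (row=5, col=2), (row=5, col=4), (row=6, col=3)
  Distance 3: (row=2, col=4), (row=3, col=1), (row=3, col=5), (row=4, col=6), (row=5, col=5), (row=6, col=2), (row=6, col=4)
  Distance 4: (row=1, col=4), (row=2, col=1), (row=2, col=5), (row=3, col=0), (row=3, col=6), (row=6, col=1), (row=6, col=5), (row=7, col=2), (row=7, col=4)
  Distance 5: (row=0, col=4), (row=1, col=1), (row=1, col=3), (row=1, col=5), (row=2, col=6), (row=3, col=7), (row=4, col=0), (row=6, col=0), (row=6, col=6), (row=7, col=1), (row=7, col=5), (row=8, col=2), (row=8, col=4)  <- goal reached here
One shortest path (5 moves): (row=4, col=3) -> (row=4, col=2) -> (row=5, col=2) -> (row=6, col=2) -> (row=7, col=2) -> (row=8, col=2)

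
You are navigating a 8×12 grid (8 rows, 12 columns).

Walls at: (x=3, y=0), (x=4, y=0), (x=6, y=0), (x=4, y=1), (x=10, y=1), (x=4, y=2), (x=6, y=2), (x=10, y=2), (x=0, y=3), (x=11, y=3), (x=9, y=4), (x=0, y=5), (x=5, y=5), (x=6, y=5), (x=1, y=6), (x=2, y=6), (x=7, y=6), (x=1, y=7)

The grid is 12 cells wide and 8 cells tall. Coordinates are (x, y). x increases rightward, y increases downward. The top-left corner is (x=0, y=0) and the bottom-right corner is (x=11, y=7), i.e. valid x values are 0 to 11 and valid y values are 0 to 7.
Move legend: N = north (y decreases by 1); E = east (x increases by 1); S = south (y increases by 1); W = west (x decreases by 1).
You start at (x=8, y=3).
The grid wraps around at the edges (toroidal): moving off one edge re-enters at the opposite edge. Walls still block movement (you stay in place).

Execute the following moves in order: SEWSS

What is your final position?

Start: (x=8, y=3)
  S (south): (x=8, y=3) -> (x=8, y=4)
  E (east): blocked, stay at (x=8, y=4)
  W (west): (x=8, y=4) -> (x=7, y=4)
  S (south): (x=7, y=4) -> (x=7, y=5)
  S (south): blocked, stay at (x=7, y=5)
Final: (x=7, y=5)

Answer: Final position: (x=7, y=5)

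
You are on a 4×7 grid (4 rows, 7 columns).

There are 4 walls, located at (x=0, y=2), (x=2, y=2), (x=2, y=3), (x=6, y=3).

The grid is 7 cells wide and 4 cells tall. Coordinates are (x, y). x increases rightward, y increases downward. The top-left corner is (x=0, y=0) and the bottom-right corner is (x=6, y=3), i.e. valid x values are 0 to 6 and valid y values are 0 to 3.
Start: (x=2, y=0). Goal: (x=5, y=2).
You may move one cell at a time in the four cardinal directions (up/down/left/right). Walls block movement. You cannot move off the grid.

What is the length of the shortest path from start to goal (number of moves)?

BFS from (x=2, y=0) until reaching (x=5, y=2):
  Distance 0: (x=2, y=0)
  Distance 1: (x=1, y=0), (x=3, y=0), (x=2, y=1)
  Distance 2: (x=0, y=0), (x=4, y=0), (x=1, y=1), (x=3, y=1)
  Distance 3: (x=5, y=0), (x=0, y=1), (x=4, y=1), (x=1, y=2), (x=3, y=2)
  Distance 4: (x=6, y=0), (x=5, y=1), (x=4, y=2), (x=1, y=3), (x=3, y=3)
  Distance 5: (x=6, y=1), (x=5, y=2), (x=0, y=3), (x=4, y=3)  <- goal reached here
One shortest path (5 moves): (x=2, y=0) -> (x=3, y=0) -> (x=4, y=0) -> (x=5, y=0) -> (x=5, y=1) -> (x=5, y=2)

Answer: Shortest path length: 5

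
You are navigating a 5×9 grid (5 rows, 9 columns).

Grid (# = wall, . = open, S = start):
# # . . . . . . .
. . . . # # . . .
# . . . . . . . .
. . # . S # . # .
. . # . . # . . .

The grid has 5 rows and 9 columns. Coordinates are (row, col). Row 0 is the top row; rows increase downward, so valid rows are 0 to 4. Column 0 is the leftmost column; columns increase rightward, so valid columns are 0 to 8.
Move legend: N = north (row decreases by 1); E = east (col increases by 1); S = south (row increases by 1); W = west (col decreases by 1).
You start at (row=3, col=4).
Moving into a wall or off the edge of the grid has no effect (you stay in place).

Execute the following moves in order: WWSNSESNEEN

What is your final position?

Start: (row=3, col=4)
  W (west): (row=3, col=4) -> (row=3, col=3)
  W (west): blocked, stay at (row=3, col=3)
  S (south): (row=3, col=3) -> (row=4, col=3)
  N (north): (row=4, col=3) -> (row=3, col=3)
  S (south): (row=3, col=3) -> (row=4, col=3)
  E (east): (row=4, col=3) -> (row=4, col=4)
  S (south): blocked, stay at (row=4, col=4)
  N (north): (row=4, col=4) -> (row=3, col=4)
  E (east): blocked, stay at (row=3, col=4)
  E (east): blocked, stay at (row=3, col=4)
  N (north): (row=3, col=4) -> (row=2, col=4)
Final: (row=2, col=4)

Answer: Final position: (row=2, col=4)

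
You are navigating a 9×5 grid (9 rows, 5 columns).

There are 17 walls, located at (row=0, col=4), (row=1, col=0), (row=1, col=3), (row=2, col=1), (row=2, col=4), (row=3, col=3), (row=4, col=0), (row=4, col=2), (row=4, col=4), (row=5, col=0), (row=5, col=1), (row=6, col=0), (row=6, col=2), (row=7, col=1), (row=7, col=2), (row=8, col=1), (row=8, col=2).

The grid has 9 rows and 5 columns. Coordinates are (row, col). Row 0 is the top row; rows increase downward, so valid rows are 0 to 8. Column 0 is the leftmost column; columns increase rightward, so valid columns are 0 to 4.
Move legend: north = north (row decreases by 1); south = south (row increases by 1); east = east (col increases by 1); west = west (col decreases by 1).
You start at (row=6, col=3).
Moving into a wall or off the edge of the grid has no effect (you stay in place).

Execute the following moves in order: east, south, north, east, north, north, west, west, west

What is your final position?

Start: (row=6, col=3)
  east (east): (row=6, col=3) -> (row=6, col=4)
  south (south): (row=6, col=4) -> (row=7, col=4)
  north (north): (row=7, col=4) -> (row=6, col=4)
  east (east): blocked, stay at (row=6, col=4)
  north (north): (row=6, col=4) -> (row=5, col=4)
  north (north): blocked, stay at (row=5, col=4)
  west (west): (row=5, col=4) -> (row=5, col=3)
  west (west): (row=5, col=3) -> (row=5, col=2)
  west (west): blocked, stay at (row=5, col=2)
Final: (row=5, col=2)

Answer: Final position: (row=5, col=2)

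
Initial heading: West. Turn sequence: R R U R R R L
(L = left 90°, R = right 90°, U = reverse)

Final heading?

Answer: Final heading: East

Derivation:
Start: West
  R (right (90° clockwise)) -> North
  R (right (90° clockwise)) -> East
  U (U-turn (180°)) -> West
  R (right (90° clockwise)) -> North
  R (right (90° clockwise)) -> East
  R (right (90° clockwise)) -> South
  L (left (90° counter-clockwise)) -> East
Final: East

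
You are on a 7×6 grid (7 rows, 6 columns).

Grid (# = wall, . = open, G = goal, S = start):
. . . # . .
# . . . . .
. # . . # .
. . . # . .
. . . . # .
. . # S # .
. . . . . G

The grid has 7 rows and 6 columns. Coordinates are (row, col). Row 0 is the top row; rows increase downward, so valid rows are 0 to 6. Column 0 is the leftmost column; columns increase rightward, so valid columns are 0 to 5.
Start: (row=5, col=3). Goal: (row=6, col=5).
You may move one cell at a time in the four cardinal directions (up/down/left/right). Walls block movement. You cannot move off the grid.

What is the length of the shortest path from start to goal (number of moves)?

Answer: Shortest path length: 3

Derivation:
BFS from (row=5, col=3) until reaching (row=6, col=5):
  Distance 0: (row=5, col=3)
  Distance 1: (row=4, col=3), (row=6, col=3)
  Distance 2: (row=4, col=2), (row=6, col=2), (row=6, col=4)
  Distance 3: (row=3, col=2), (row=4, col=1), (row=6, col=1), (row=6, col=5)  <- goal reached here
One shortest path (3 moves): (row=5, col=3) -> (row=6, col=3) -> (row=6, col=4) -> (row=6, col=5)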